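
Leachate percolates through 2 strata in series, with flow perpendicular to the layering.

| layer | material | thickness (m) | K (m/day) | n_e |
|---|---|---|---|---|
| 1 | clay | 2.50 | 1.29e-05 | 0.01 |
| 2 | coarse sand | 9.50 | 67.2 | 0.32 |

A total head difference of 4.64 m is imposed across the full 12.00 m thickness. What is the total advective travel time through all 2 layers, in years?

With flow normal to the layers, continuity requires the same specific discharge q through every layer.
Σ(b_i/K_i) = 2.50/1.29e-05 + 9.50/67.2 = 1.938e+05 d.
q = Δh / Σ(b_i/K_i) = 4.64 / 1.938e+05 = 2.394e-05 m/day.
In each layer the seepage velocity is v_i = q/n_i, so the layer transit time is t_i = b_i·n_i / q:
  layer 1 (clay): t_1 = 2.50 × 0.01 / 2.394e-05 = 1044 d
  layer 2 (coarse sand): t_2 = 9.50 × 0.32 / 2.394e-05 = 1.270e+05 d
Total t = Σ t_i = 1.280e+05 days = 350.5 years.

350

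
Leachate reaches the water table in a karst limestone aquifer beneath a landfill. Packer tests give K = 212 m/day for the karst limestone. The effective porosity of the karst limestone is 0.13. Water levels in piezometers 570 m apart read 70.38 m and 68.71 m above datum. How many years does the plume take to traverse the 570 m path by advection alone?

Hydraulic gradient i = (70.38 − 68.71) / 570 = 1.67 / 570 = 0.002930.
Darcy flux q = K · i = 212.0 × 0.002930 = 0.6211 m/day.
Seepage velocity v = q / n_e = 0.6211 / 0.13 = 4.778 m/day.
Travel time t = L / v = 570 / 4.778 = 119.3 days = 0.3266 years.

0.327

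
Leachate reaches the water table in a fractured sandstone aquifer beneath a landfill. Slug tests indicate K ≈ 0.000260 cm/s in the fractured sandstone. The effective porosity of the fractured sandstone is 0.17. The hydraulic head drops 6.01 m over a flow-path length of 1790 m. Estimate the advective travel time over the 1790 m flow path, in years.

Convert K: 0.000260 cm/s × 864 = 0.2246 m/day.
Hydraulic gradient i = Δh / L = 6.01 / 1790 = 0.003358.
Darcy flux q = K · i = 0.2246 × 0.003358 = 0.0007542 m/day.
Seepage velocity v = q / n_e = 0.0007542 / 0.17 = 0.004437 m/day.
Travel time t = L / v = 1790 / 0.004437 = 4.035e+05 days = 1105 years.

1100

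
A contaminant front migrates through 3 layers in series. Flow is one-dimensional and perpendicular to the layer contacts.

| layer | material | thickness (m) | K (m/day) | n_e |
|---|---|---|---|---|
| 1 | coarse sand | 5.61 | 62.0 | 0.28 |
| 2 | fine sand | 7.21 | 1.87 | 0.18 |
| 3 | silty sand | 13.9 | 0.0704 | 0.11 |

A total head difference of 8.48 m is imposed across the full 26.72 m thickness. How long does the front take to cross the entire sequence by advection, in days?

104

With flow normal to the layers, continuity requires the same specific discharge q through every layer.
Σ(b_i/K_i) = 5.61/62.0 + 7.21/1.87 + 13.9/0.0704 = 201.4 d.
q = Δh / Σ(b_i/K_i) = 8.48 / 201.4 = 0.04211 m/day.
In each layer the seepage velocity is v_i = q/n_i, so the layer transit time is t_i = b_i·n_i / q:
  layer 1 (coarse sand): t_1 = 5.61 × 0.28 / 0.04211 = 37.30 d
  layer 2 (fine sand): t_2 = 7.21 × 0.18 / 0.04211 = 30.82 d
  layer 3 (silty sand): t_3 = 13.9 × 0.11 / 0.04211 = 36.31 d
Total t = Σ t_i = 104.4 days.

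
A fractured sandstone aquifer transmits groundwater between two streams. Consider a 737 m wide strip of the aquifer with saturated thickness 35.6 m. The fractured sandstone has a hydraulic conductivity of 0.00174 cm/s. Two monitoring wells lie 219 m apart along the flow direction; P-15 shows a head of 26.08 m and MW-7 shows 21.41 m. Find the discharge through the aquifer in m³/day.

841

Convert K: 0.00174 cm/s × 864 = 1.503 m/day.
Cross-sectional area A = 737 × 35.6 = 26237 m².
Hydraulic gradient i = (26.08 − 21.41) / 219 = 4.67 / 219 = 0.02132.
Darcy's law: Q = K · A · i = 1.503 × 26237 × 0.02132 = 841.1 m³/day.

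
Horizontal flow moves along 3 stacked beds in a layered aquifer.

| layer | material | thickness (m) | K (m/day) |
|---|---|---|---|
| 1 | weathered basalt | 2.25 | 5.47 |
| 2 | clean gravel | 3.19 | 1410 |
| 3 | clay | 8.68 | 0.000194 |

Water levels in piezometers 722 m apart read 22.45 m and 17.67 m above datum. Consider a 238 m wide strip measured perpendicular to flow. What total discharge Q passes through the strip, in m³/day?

7110

Flow is parallel to layering, so each bed carries its own Darcy discharge and the transmissivities add.
Σ(K_i·b_i) = 5.47×2.25 + 1410×3.19 + 0.000194×8.68 = 4510 m²/day.
Hydraulic gradient i = (22.45 − 17.67) / 722 = 4.78 / 722 = 0.006620.
Q = Σ(K_i·b_i) · W · i = 4510 × 238 × 0.006620 = 7107 m³/day.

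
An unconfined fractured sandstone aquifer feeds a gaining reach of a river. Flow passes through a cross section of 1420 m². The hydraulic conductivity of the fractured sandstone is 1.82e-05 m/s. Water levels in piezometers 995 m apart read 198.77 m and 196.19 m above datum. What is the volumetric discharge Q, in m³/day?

Convert K: 1.82e-05 m/s × 86400 = 1.572 m/day.
Hydraulic gradient i = (198.77 − 196.19) / 995 = 2.58 / 995 = 0.002593.
Darcy's law: Q = K · A · i = 1.572 × 1420 × 0.002593 = 5.790 m³/day.

5.79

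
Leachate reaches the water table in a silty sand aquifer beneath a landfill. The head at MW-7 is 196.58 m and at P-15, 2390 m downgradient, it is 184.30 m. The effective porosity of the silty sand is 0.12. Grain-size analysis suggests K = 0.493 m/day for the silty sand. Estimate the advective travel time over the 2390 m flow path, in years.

Hydraulic gradient i = (196.58 − 184.30) / 2390 = 12.28 / 2390 = 0.005138.
Darcy flux q = K · i = 0.4930 × 0.005138 = 0.002533 m/day.
Seepage velocity v = q / n_e = 0.002533 / 0.12 = 0.02111 m/day.
Travel time t = L / v = 2390 / 0.02111 = 1.132e+05 days = 310.0 years.

310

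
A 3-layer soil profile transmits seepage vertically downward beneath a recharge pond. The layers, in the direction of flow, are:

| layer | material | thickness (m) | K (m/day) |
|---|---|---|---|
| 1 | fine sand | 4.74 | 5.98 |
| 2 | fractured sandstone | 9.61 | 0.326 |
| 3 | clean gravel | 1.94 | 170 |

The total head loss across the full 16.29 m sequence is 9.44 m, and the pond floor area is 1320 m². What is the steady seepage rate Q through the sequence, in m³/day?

Flow is perpendicular to layering, so the layers act in series and the equivalent K is the thickness-weighted harmonic mean.
Total thickness L = 4.74 + 9.61 + 1.94 = 16.29 m.
Σ(b_i/K_i) = 4.74/5.98 + 9.61/0.326 + 1.94/170 = 30.28 d.
K_eq = L / Σ(b_i/K_i) = 16.29 / 30.28 = 0.5379 m/day.
Q = K_eq · A · (Δh/L) = 0.5379 × 1320 × (9.44/16.29) = 411.5 m³/day.

411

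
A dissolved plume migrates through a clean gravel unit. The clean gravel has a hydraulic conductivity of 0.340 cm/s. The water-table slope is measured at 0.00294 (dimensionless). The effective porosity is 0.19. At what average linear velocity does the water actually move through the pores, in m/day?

4.55

Convert K: 0.340 cm/s × 864 = 293.8 m/day.
Hydraulic gradient i = 0.00294.
Darcy flux q = K · i = 293.8 × 0.002940 = 0.8637 m/day.
Seepage velocity v = q / n_e = 0.8637 / 0.19 = 4.546 m/day.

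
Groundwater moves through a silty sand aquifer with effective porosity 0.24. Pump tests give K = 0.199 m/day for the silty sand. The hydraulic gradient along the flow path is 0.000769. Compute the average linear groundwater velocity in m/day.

0.000638

Hydraulic gradient i = 0.000769.
Darcy flux q = K · i = 0.1990 × 0.0007690 = 0.0001530 m/day.
Seepage velocity v = q / n_e = 0.0001530 / 0.24 = 0.0006376 m/day.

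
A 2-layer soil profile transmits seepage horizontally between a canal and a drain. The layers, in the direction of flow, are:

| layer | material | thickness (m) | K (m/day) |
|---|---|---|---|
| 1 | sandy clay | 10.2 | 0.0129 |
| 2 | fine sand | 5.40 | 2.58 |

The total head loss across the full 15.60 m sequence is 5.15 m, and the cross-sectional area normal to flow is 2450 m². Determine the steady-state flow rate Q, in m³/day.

Flow is perpendicular to layering, so the layers act in series and the equivalent K is the thickness-weighted harmonic mean.
Total thickness L = 10.2 + 5.40 = 15.60 m.
Σ(b_i/K_i) = 10.2/0.0129 + 5.40/2.58 = 792.8 d.
K_eq = L / Σ(b_i/K_i) = 15.60 / 792.8 = 0.01968 m/day.
Q = K_eq · A · (Δh/L) = 0.01968 × 2450 × (5.15/15.60) = 15.92 m³/day.

15.9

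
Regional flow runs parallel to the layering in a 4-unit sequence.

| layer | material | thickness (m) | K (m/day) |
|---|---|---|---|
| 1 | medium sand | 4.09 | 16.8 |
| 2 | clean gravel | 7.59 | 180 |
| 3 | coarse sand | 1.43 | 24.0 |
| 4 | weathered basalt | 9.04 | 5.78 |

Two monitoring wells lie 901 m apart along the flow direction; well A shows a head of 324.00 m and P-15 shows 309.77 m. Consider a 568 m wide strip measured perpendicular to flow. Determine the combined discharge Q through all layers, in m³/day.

13600

Flow is parallel to layering, so each bed carries its own Darcy discharge and the transmissivities add.
Σ(K_i·b_i) = 16.8×4.09 + 180×7.59 + 24.0×1.43 + 5.78×9.04 = 1521 m²/day.
Hydraulic gradient i = (324.00 − 309.77) / 901 = 14.23 / 901 = 0.01579.
Q = Σ(K_i·b_i) · W · i = 1521 × 568 × 0.01579 = 13649 m³/day.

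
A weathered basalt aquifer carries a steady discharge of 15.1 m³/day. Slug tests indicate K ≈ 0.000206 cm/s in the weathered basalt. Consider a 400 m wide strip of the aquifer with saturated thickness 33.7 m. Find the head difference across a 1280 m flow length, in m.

Convert K: 0.000206 cm/s × 864 = 0.1780 m/day.
Cross-sectional area A = 400 × 33.7 = 13480 m².
From Q = K·A·i, i = Q / (K·A) = 15.1 / (0.1780 × 13480) = 0.006294.
Head loss Δh = i · L = 0.006294 × 1280 = 8.056 m.

8.06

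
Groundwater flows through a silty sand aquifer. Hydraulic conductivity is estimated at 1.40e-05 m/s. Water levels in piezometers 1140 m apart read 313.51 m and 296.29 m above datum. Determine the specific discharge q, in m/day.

Convert K: 1.40e-05 m/s × 86400 = 1.210 m/day.
Hydraulic gradient i = (313.51 − 296.29) / 1140 = 17.22 / 1140 = 0.01511.
Specific discharge q = K · i = 1.210 × 0.01511 = 0.01827 m/day.

0.0183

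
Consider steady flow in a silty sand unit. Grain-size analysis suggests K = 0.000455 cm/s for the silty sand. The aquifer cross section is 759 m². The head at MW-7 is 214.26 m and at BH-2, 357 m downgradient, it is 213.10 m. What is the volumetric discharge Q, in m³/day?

0.970

Convert K: 0.000455 cm/s × 864 = 0.3931 m/day.
Hydraulic gradient i = (214.26 − 213.10) / 357 = 1.16 / 357 = 0.003249.
Darcy's law: Q = K · A · i = 0.3931 × 759.0 × 0.003249 = 0.9695 m³/day.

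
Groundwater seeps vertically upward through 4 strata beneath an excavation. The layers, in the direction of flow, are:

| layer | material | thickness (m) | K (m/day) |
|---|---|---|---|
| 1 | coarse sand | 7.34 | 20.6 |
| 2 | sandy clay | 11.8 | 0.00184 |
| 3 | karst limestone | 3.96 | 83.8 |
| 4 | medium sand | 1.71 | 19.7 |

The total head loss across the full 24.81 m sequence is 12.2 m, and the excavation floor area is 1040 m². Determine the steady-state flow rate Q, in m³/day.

1.98

Flow is perpendicular to layering, so the layers act in series and the equivalent K is the thickness-weighted harmonic mean.
Total thickness L = 7.34 + 11.8 + 3.96 + 1.71 = 24.81 m.
Σ(b_i/K_i) = 7.34/20.6 + 11.8/0.00184 + 3.96/83.8 + 1.71/19.7 = 6414 d.
K_eq = L / Σ(b_i/K_i) = 24.81 / 6414 = 0.003868 m/day.
Q = K_eq · A · (Δh/L) = 0.003868 × 1040 × (12.2/24.81) = 1.978 m³/day.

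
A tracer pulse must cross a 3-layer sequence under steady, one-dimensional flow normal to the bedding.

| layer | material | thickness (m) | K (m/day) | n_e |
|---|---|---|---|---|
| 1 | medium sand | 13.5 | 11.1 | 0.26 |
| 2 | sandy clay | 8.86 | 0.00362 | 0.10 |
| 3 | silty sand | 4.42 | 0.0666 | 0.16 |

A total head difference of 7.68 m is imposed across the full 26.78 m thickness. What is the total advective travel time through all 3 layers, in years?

With flow normal to the layers, continuity requires the same specific discharge q through every layer.
Σ(b_i/K_i) = 13.5/11.1 + 8.86/0.00362 + 4.42/0.0666 = 2515 d.
q = Δh / Σ(b_i/K_i) = 7.68 / 2515 = 0.003054 m/day.
In each layer the seepage velocity is v_i = q/n_i, so the layer transit time is t_i = b_i·n_i / q:
  layer 1 (medium sand): t_1 = 13.5 × 0.26 / 0.003054 = 1149 d
  layer 2 (sandy clay): t_2 = 8.86 × 0.10 / 0.003054 = 290.2 d
  layer 3 (silty sand): t_3 = 4.42 × 0.16 / 0.003054 = 231.6 d
Total t = Σ t_i = 1671 days = 4.576 years.

4.58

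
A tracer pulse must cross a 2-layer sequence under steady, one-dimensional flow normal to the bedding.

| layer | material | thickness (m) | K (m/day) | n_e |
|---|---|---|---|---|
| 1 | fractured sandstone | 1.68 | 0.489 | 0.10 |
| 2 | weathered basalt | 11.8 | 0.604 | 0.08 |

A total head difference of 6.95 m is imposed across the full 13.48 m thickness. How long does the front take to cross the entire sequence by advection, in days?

With flow normal to the layers, continuity requires the same specific discharge q through every layer.
Σ(b_i/K_i) = 1.68/0.489 + 11.8/0.604 = 22.97 d.
q = Δh / Σ(b_i/K_i) = 6.95 / 22.97 = 0.3025 m/day.
In each layer the seepage velocity is v_i = q/n_i, so the layer transit time is t_i = b_i·n_i / q:
  layer 1 (fractured sandstone): t_1 = 1.68 × 0.10 / 0.3025 = 0.5553 d
  layer 2 (weathered basalt): t_2 = 11.8 × 0.08 / 0.3025 = 3.120 d
Total t = Σ t_i = 3.676 days.

3.68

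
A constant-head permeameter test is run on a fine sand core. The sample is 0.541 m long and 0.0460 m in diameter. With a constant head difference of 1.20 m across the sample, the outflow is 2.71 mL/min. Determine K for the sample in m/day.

Cross-sectional area A = π·(d/2)² = π × (0.0460/2)² = 0.001662 m².
Convert discharge: 2.71 mL/min = 4.517e-08 m³/s.
Darcy's law rearranged: K = Q·L / (A·Δh) = 4.517e-08 × 0.541 / (0.001662 × 1.20) = 1.225e-05 m/s = 1.059 m/day.

1.06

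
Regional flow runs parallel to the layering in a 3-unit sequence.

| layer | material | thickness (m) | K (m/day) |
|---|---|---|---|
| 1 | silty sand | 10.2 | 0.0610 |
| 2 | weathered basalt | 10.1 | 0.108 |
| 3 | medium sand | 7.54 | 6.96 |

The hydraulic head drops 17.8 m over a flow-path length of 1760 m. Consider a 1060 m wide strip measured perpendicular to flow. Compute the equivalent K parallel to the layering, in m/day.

1.95

Flow is parallel to layering, so each bed carries its own Darcy discharge and the transmissivities add.
Σ(K_i·b_i) = 0.0610×10.2 + 0.108×10.1 + 6.96×7.54 = 54.19 m²/day.
Total thickness b = 27.84 m, so K_eq = Σ(K_i·b_i)/b = 1.947 m/day.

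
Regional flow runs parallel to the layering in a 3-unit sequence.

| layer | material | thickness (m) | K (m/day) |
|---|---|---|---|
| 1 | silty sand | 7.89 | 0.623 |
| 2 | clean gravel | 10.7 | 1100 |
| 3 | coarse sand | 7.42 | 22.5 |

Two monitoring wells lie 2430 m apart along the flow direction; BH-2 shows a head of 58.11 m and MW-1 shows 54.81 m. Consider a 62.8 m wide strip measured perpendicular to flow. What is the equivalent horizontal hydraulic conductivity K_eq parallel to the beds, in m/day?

459

Flow is parallel to layering, so each bed carries its own Darcy discharge and the transmissivities add.
Σ(K_i·b_i) = 0.623×7.89 + 1100×10.7 + 22.5×7.42 = 11942 m²/day.
Total thickness b = 26.01 m, so K_eq = Σ(K_i·b_i)/b = 459.1 m/day.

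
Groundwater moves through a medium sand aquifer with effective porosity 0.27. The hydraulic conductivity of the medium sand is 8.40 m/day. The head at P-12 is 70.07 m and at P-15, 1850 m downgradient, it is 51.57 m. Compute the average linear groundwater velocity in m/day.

0.311

Hydraulic gradient i = (70.07 − 51.57) / 1850 = 18.5 / 1850 = 0.01000.
Darcy flux q = K · i = 8.400 × 0.01000 = 0.08400 m/day.
Seepage velocity v = q / n_e = 0.08400 / 0.27 = 0.3111 m/day.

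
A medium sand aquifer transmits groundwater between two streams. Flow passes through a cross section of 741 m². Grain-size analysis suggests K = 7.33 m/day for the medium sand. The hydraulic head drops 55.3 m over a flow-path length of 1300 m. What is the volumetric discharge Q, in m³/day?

Hydraulic gradient i = Δh / L = 55.3 / 1300 = 0.04254.
Darcy's law: Q = K · A · i = 7.330 × 741.0 × 0.04254 = 231.0 m³/day.

231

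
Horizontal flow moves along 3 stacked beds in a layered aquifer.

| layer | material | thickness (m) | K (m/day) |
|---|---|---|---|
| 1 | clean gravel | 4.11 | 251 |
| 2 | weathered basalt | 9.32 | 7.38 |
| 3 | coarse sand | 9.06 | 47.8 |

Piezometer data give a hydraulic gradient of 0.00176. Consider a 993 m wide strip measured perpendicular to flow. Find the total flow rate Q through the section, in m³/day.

2680

Flow is parallel to layering, so each bed carries its own Darcy discharge and the transmissivities add.
Σ(K_i·b_i) = 251×4.11 + 7.38×9.32 + 47.8×9.06 = 1533 m²/day.
Hydraulic gradient i = 0.00176.
Q = Σ(K_i·b_i) · W · i = 1533 × 993 × 0.001760 = 2680 m³/day.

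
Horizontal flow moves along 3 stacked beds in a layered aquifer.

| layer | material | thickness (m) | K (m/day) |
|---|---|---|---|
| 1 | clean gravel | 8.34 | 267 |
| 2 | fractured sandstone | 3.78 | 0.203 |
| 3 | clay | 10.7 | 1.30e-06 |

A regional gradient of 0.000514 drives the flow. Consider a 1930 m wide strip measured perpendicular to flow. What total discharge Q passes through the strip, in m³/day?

Flow is parallel to layering, so each bed carries its own Darcy discharge and the transmissivities add.
Σ(K_i·b_i) = 267×8.34 + 0.203×3.78 + 1.30e-06×10.7 = 2228 m²/day.
Hydraulic gradient i = 0.000514.
Q = Σ(K_i·b_i) · W · i = 2228 × 1930 × 0.0005140 = 2210 m³/day.

2210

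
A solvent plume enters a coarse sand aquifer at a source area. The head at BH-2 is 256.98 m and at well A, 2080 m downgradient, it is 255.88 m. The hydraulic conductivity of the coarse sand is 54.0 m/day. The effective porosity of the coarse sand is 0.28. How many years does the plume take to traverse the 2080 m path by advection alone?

55.8

Hydraulic gradient i = (256.98 − 255.88) / 2080 = 1.1 / 2080 = 0.0005288.
Darcy flux q = K · i = 54.00 × 0.0005288 = 0.02856 m/day.
Seepage velocity v = q / n_e = 0.02856 / 0.28 = 0.1020 m/day.
Travel time t = L / v = 2080 / 0.1020 = 20394 days = 55.84 years.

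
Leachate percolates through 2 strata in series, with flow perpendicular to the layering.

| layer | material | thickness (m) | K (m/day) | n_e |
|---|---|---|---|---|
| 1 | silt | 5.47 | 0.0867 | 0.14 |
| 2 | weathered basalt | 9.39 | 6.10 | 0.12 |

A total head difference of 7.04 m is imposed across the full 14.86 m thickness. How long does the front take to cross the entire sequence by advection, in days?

With flow normal to the layers, continuity requires the same specific discharge q through every layer.
Σ(b_i/K_i) = 5.47/0.0867 + 9.39/6.10 = 64.63 d.
q = Δh / Σ(b_i/K_i) = 7.04 / 64.63 = 0.1089 m/day.
In each layer the seepage velocity is v_i = q/n_i, so the layer transit time is t_i = b_i·n_i / q:
  layer 1 (silt): t_1 = 5.47 × 0.14 / 0.1089 = 7.030 d
  layer 2 (weathered basalt): t_2 = 9.39 × 0.12 / 0.1089 = 10.34 d
Total t = Σ t_i = 17.37 days.

17.4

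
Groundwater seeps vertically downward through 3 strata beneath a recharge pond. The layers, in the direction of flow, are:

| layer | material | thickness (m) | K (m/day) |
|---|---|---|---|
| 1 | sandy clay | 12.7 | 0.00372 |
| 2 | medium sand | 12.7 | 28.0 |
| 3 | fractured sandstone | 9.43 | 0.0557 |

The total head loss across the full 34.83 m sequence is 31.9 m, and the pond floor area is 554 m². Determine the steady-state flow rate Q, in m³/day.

4.93

Flow is perpendicular to layering, so the layers act in series and the equivalent K is the thickness-weighted harmonic mean.
Total thickness L = 12.7 + 12.7 + 9.43 = 34.83 m.
Σ(b_i/K_i) = 12.7/0.00372 + 12.7/28.0 + 9.43/0.0557 = 3584 d.
K_eq = L / Σ(b_i/K_i) = 34.83 / 3584 = 0.009719 m/day.
Q = K_eq · A · (Δh/L) = 0.009719 × 554 × (31.9/34.83) = 4.931 m³/day.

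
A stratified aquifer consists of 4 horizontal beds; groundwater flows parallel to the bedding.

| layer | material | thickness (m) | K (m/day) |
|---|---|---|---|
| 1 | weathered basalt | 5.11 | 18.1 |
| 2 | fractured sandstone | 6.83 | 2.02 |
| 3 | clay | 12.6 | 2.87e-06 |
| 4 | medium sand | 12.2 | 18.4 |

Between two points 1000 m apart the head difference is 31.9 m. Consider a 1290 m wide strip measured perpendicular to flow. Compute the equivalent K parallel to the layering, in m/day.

9.00

Flow is parallel to layering, so each bed carries its own Darcy discharge and the transmissivities add.
Σ(K_i·b_i) = 18.1×5.11 + 2.02×6.83 + 2.87e-06×12.6 + 18.4×12.2 = 330.8 m²/day.
Total thickness b = 36.74 m, so K_eq = Σ(K_i·b_i)/b = 9.003 m/day.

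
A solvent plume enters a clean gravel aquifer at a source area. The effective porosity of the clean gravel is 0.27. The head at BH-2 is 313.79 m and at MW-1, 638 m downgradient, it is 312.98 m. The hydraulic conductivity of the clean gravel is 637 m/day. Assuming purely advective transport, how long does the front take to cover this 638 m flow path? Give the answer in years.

0.583

Hydraulic gradient i = (313.79 − 312.98) / 638 = 0.81 / 638 = 0.001270.
Darcy flux q = K · i = 637.0 × 0.001270 = 0.8087 m/day.
Seepage velocity v = q / n_e = 0.8087 / 0.27 = 2.995 m/day.
Travel time t = L / v = 638 / 2.995 = 213.0 days = 0.5832 years.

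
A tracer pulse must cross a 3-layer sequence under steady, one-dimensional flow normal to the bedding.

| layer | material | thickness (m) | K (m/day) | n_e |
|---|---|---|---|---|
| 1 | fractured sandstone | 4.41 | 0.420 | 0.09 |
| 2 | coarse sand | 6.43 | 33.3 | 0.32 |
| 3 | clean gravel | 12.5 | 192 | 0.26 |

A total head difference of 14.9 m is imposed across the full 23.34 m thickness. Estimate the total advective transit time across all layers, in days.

4.12

With flow normal to the layers, continuity requires the same specific discharge q through every layer.
Σ(b_i/K_i) = 4.41/0.420 + 6.43/33.3 + 12.5/192 = 10.76 d.
q = Δh / Σ(b_i/K_i) = 14.9 / 10.76 = 1.385 m/day.
In each layer the seepage velocity is v_i = q/n_i, so the layer transit time is t_i = b_i·n_i / q:
  layer 1 (fractured sandstone): t_1 = 4.41 × 0.09 / 1.385 = 0.2866 d
  layer 2 (coarse sand): t_2 = 6.43 × 0.32 / 1.385 = 1.486 d
  layer 3 (clean gravel): t_3 = 12.5 × 0.26 / 1.385 = 2.347 d
Total t = Σ t_i = 4.119 days.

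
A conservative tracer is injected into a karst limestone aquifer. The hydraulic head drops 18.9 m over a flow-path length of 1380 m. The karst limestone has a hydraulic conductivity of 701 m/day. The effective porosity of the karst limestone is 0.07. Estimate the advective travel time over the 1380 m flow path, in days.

10.1

Hydraulic gradient i = Δh / L = 18.9 / 1380 = 0.01370.
Darcy flux q = K · i = 701.0 × 0.01370 = 9.601 m/day.
Seepage velocity v = q / n_e = 9.601 / 0.07 = 137.2 m/day.
Travel time t = L / v = 1380 / 137.2 = 10.06 days.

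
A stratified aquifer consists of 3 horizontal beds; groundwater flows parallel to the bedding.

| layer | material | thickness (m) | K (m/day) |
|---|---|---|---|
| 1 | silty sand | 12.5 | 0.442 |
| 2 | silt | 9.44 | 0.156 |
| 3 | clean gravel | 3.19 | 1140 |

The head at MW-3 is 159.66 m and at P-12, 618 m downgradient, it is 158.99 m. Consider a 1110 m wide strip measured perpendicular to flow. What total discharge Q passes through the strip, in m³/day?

4380

Flow is parallel to layering, so each bed carries its own Darcy discharge and the transmissivities add.
Σ(K_i·b_i) = 0.442×12.5 + 0.156×9.44 + 1140×3.19 = 3644 m²/day.
Hydraulic gradient i = (159.66 − 158.99) / 618 = 0.67 / 618 = 0.001084.
Q = Σ(K_i·b_i) · W · i = 3644 × 1110 × 0.001084 = 4385 m³/day.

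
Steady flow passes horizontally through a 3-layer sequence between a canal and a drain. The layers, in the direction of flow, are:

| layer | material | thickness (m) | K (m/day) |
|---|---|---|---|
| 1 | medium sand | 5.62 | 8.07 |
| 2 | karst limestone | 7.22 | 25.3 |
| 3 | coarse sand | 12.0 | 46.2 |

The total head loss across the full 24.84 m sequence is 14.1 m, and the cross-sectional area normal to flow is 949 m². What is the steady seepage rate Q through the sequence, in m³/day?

10800

Flow is perpendicular to layering, so the layers act in series and the equivalent K is the thickness-weighted harmonic mean.
Total thickness L = 5.62 + 7.22 + 12.0 = 24.84 m.
Σ(b_i/K_i) = 5.62/8.07 + 7.22/25.3 + 12.0/46.2 = 1.242 d.
K_eq = L / Σ(b_i/K_i) = 24.84 / 1.242 = 20.01 m/day.
Q = K_eq · A · (Δh/L) = 20.01 × 949 × (14.1/24.84) = 10778 m³/day.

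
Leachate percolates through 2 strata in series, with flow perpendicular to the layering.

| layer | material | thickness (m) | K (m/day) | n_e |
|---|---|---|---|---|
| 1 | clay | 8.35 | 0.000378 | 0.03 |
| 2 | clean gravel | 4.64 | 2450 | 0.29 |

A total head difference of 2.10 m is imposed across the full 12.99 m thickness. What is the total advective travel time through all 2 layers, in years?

46.0

With flow normal to the layers, continuity requires the same specific discharge q through every layer.
Σ(b_i/K_i) = 8.35/0.000378 + 4.64/2450 = 22090 d.
q = Δh / Σ(b_i/K_i) = 2.10 / 22090 = 9.507e-05 m/day.
In each layer the seepage velocity is v_i = q/n_i, so the layer transit time is t_i = b_i·n_i / q:
  layer 1 (clay): t_1 = 8.35 × 0.03 / 9.507e-05 = 2635 d
  layer 2 (clean gravel): t_2 = 4.64 × 0.29 / 9.507e-05 = 14154 d
Total t = Σ t_i = 16789 days = 45.97 years.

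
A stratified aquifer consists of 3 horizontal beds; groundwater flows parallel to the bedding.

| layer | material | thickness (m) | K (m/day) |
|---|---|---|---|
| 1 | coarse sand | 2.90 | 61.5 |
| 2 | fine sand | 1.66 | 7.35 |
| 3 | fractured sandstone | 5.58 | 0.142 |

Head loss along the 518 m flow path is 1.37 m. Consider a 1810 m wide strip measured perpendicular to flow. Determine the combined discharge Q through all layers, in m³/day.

916

Flow is parallel to layering, so each bed carries its own Darcy discharge and the transmissivities add.
Σ(K_i·b_i) = 61.5×2.90 + 7.35×1.66 + 0.142×5.58 = 191.3 m²/day.
Hydraulic gradient i = Δh / L = 1.37 / 518 = 0.002645.
Q = Σ(K_i·b_i) · W · i = 191.3 × 1810 × 0.002645 = 916.0 m³/day.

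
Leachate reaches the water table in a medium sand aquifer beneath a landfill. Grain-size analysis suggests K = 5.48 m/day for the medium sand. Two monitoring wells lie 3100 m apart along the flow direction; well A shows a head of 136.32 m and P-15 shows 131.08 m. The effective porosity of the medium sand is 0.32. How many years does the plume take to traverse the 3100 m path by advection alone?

293

Hydraulic gradient i = (136.32 − 131.08) / 3100 = 5.24 / 3100 = 0.001690.
Darcy flux q = K · i = 5.480 × 0.001690 = 0.009263 m/day.
Seepage velocity v = q / n_e = 0.009263 / 0.32 = 0.02895 m/day.
Travel time t = L / v = 3100 / 0.02895 = 1.071e+05 days = 293.2 years.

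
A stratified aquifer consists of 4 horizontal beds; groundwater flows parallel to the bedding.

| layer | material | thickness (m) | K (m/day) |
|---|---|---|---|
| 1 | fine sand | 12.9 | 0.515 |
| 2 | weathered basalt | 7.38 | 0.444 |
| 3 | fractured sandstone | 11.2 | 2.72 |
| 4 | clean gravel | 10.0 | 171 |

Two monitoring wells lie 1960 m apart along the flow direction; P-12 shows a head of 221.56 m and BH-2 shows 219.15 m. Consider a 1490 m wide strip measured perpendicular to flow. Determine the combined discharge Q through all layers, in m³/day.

Flow is parallel to layering, so each bed carries its own Darcy discharge and the transmissivities add.
Σ(K_i·b_i) = 0.515×12.9 + 0.444×7.38 + 2.72×11.2 + 171×10.0 = 1750 m²/day.
Hydraulic gradient i = (221.56 − 219.15) / 1960 = 2.41 / 1960 = 0.001230.
Q = Σ(K_i·b_i) · W · i = 1750 × 1490 × 0.001230 = 3207 m³/day.

3210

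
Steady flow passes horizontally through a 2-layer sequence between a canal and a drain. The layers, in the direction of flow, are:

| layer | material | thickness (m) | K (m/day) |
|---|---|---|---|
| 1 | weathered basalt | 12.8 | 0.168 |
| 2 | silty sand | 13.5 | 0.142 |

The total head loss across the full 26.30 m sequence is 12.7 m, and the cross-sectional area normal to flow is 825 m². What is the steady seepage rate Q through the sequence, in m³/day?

Flow is perpendicular to layering, so the layers act in series and the equivalent K is the thickness-weighted harmonic mean.
Total thickness L = 12.8 + 13.5 = 26.30 m.
Σ(b_i/K_i) = 12.8/0.168 + 13.5/0.142 = 171.3 d.
K_eq = L / Σ(b_i/K_i) = 26.30 / 171.3 = 0.1536 m/day.
Q = K_eq · A · (Δh/L) = 0.1536 × 825 × (12.7/26.30) = 61.18 m³/day.

61.2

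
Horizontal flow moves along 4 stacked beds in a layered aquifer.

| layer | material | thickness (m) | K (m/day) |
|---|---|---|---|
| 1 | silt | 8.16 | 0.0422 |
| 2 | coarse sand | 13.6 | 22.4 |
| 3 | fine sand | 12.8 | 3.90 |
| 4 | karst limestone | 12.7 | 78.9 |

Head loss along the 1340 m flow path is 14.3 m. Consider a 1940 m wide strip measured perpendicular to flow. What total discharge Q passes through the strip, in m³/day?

Flow is parallel to layering, so each bed carries its own Darcy discharge and the transmissivities add.
Σ(K_i·b_i) = 0.0422×8.16 + 22.4×13.6 + 3.90×12.8 + 78.9×12.7 = 1357 m²/day.
Hydraulic gradient i = Δh / L = 14.3 / 1340 = 0.01067.
Q = Σ(K_i·b_i) · W · i = 1357 × 1940 × 0.01067 = 28093 m³/day.

28100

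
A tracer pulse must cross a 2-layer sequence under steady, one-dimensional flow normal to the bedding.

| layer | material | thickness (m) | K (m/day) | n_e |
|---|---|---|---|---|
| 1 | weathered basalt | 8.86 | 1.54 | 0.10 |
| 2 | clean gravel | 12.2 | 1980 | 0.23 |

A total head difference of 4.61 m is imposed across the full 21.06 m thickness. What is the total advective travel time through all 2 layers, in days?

4.61

With flow normal to the layers, continuity requires the same specific discharge q through every layer.
Σ(b_i/K_i) = 8.86/1.54 + 12.2/1980 = 5.759 d.
q = Δh / Σ(b_i/K_i) = 4.61 / 5.759 = 0.8004 m/day.
In each layer the seepage velocity is v_i = q/n_i, so the layer transit time is t_i = b_i·n_i / q:
  layer 1 (weathered basalt): t_1 = 8.86 × 0.10 / 0.8004 = 1.107 d
  layer 2 (clean gravel): t_2 = 12.2 × 0.23 / 0.8004 = 3.506 d
Total t = Σ t_i = 4.613 days.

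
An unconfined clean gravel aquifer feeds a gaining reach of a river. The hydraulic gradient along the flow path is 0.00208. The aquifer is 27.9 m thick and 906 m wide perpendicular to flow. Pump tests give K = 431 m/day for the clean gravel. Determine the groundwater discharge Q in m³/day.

22700

Cross-sectional area A = 906 × 27.9 = 25277 m².
Hydraulic gradient i = 0.00208.
Darcy's law: Q = K · A · i = 431.0 × 25277 × 0.002080 = 22661 m³/day.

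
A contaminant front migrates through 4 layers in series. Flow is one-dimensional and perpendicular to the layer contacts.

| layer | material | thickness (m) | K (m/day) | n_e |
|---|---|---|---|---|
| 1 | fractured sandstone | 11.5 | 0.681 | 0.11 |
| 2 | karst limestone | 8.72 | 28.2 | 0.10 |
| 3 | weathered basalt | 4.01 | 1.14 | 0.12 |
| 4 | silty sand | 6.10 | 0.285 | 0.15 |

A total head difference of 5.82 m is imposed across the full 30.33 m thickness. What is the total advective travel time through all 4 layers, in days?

With flow normal to the layers, continuity requires the same specific discharge q through every layer.
Σ(b_i/K_i) = 11.5/0.681 + 8.72/28.2 + 4.01/1.14 + 6.10/0.285 = 42.12 d.
q = Δh / Σ(b_i/K_i) = 5.82 / 42.12 = 0.1382 m/day.
In each layer the seepage velocity is v_i = q/n_i, so the layer transit time is t_i = b_i·n_i / q:
  layer 1 (fractured sandstone): t_1 = 11.5 × 0.11 / 0.1382 = 9.154 d
  layer 2 (karst limestone): t_2 = 8.72 × 0.10 / 0.1382 = 6.310 d
  layer 3 (weathered basalt): t_3 = 4.01 × 0.12 / 0.1382 = 3.482 d
  layer 4 (silty sand): t_4 = 6.10 × 0.15 / 0.1382 = 6.622 d
Total t = Σ t_i = 25.57 days.

25.6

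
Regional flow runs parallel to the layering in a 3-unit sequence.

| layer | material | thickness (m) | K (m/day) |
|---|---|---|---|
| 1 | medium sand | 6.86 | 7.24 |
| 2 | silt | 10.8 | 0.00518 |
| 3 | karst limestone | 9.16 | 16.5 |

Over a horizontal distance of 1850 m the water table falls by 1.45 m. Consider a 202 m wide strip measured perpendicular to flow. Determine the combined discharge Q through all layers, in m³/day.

31.8

Flow is parallel to layering, so each bed carries its own Darcy discharge and the transmissivities add.
Σ(K_i·b_i) = 7.24×6.86 + 0.00518×10.8 + 16.5×9.16 = 200.9 m²/day.
Hydraulic gradient i = Δh / L = 1.45 / 1850 = 0.0007838.
Q = Σ(K_i·b_i) · W · i = 200.9 × 202 × 0.0007838 = 31.80 m³/day.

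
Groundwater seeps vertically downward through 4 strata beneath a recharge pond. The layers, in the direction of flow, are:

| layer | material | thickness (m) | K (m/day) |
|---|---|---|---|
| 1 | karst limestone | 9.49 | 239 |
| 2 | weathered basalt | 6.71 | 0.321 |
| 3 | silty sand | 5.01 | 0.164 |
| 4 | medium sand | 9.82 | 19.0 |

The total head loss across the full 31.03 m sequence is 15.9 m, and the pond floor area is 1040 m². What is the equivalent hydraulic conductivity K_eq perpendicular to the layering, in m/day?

Flow is perpendicular to layering, so the layers act in series and the equivalent K is the thickness-weighted harmonic mean.
Total thickness L = 9.49 + 6.71 + 5.01 + 9.82 = 31.03 m.
Σ(b_i/K_i) = 9.49/239 + 6.71/0.321 + 5.01/0.164 + 9.82/19.0 = 52.01 d.
K_eq = L / Σ(b_i/K_i) = 31.03 / 52.01 = 0.5966 m/day.

0.597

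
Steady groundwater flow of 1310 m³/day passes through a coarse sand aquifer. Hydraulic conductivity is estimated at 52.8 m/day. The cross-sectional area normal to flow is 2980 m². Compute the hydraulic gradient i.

0.00833

From Q = K·A·i, i = Q / (K·A) = 1310 / (52.80 × 2980) = 0.008326.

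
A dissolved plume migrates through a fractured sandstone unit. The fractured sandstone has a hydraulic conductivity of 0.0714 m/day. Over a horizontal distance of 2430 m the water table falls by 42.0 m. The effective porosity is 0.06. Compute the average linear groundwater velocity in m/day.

Hydraulic gradient i = Δh / L = 42.0 / 2430 = 0.01728.
Darcy flux q = K · i = 0.07140 × 0.01728 = 0.001234 m/day.
Seepage velocity v = q / n_e = 0.001234 / 0.06 = 0.02057 m/day.

0.0206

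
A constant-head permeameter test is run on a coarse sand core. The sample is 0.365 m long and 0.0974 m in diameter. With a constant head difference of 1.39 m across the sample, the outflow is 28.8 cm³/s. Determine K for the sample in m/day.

Cross-sectional area A = π·(d/2)² = π × (0.0974/2)² = 0.007451 m².
Convert discharge: 28.8 cm³/s = 2.880e-05 m³/s.
Darcy's law rearranged: K = Q·L / (A·Δh) = 2.880e-05 × 0.365 / (0.007451 × 1.39) = 0.001015 m/s = 87.70 m/day.

87.7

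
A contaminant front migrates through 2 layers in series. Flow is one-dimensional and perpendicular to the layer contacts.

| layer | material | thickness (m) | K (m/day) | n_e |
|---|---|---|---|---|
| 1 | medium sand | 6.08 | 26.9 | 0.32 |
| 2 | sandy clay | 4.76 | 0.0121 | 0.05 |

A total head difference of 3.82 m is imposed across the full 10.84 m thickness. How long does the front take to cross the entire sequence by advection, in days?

With flow normal to the layers, continuity requires the same specific discharge q through every layer.
Σ(b_i/K_i) = 6.08/26.9 + 4.76/0.0121 = 393.6 d.
q = Δh / Σ(b_i/K_i) = 3.82 / 393.6 = 0.009705 m/day.
In each layer the seepage velocity is v_i = q/n_i, so the layer transit time is t_i = b_i·n_i / q:
  layer 1 (medium sand): t_1 = 6.08 × 0.32 / 0.009705 = 200.5 d
  layer 2 (sandy clay): t_2 = 4.76 × 0.05 / 0.009705 = 24.52 d
Total t = Σ t_i = 225.0 days.

225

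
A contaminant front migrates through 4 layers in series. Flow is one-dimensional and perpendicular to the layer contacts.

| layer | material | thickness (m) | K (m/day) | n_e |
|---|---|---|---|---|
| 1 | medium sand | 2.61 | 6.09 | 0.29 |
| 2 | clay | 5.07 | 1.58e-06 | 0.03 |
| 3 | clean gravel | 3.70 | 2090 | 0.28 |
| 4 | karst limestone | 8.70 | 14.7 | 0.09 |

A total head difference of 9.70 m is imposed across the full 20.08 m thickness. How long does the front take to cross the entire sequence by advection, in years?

2470

With flow normal to the layers, continuity requires the same specific discharge q through every layer.
Σ(b_i/K_i) = 2.61/6.09 + 5.07/1.58e-06 + 3.70/2090 + 8.70/14.7 = 3.209e+06 d.
q = Δh / Σ(b_i/K_i) = 9.70 / 3.209e+06 = 3.023e-06 m/day.
In each layer the seepage velocity is v_i = q/n_i, so the layer transit time is t_i = b_i·n_i / q:
  layer 1 (medium sand): t_1 = 2.61 × 0.29 / 3.023e-06 = 2.504e+05 d
  layer 2 (clay): t_2 = 5.07 × 0.03 / 3.023e-06 = 50316 d
  layer 3 (clean gravel): t_3 = 3.70 × 0.28 / 3.023e-06 = 3.427e+05 d
  layer 4 (karst limestone): t_4 = 8.70 × 0.09 / 3.023e-06 = 2.590e+05 d
Total t = Σ t_i = 9.025e+05 days = 2471 years.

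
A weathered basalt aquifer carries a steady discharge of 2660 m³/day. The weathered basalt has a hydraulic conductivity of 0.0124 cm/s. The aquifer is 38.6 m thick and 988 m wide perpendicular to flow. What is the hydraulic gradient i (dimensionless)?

0.00651

Convert K: 0.0124 cm/s × 864 = 10.71 m/day.
Cross-sectional area A = 988 × 38.6 = 38137 m².
From Q = K·A·i, i = Q / (K·A) = 2660 / (10.71 × 38137) = 0.006510.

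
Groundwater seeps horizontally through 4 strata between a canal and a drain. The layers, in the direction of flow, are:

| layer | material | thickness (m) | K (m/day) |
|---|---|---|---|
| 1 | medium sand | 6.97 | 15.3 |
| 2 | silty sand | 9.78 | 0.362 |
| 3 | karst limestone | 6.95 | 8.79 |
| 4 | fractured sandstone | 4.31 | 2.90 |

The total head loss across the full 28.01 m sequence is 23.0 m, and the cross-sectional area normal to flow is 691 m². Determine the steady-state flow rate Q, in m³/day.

Flow is perpendicular to layering, so the layers act in series and the equivalent K is the thickness-weighted harmonic mean.
Total thickness L = 6.97 + 9.78 + 6.95 + 4.31 = 28.01 m.
Σ(b_i/K_i) = 6.97/15.3 + 9.78/0.362 + 6.95/8.79 + 4.31/2.90 = 29.75 d.
K_eq = L / Σ(b_i/K_i) = 28.01 / 29.75 = 0.9415 m/day.
Q = K_eq · A · (Δh/L) = 0.9415 × 691 × (23.0/28.01) = 534.2 m³/day.

534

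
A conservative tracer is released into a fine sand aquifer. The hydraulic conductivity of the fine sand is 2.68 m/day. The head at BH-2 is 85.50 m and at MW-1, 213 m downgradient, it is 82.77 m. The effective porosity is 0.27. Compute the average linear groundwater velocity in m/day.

Hydraulic gradient i = (85.50 − 82.77) / 213 = 2.73 / 213 = 0.01282.
Darcy flux q = K · i = 2.680 × 0.01282 = 0.03435 m/day.
Seepage velocity v = q / n_e = 0.03435 / 0.27 = 0.1272 m/day.

0.127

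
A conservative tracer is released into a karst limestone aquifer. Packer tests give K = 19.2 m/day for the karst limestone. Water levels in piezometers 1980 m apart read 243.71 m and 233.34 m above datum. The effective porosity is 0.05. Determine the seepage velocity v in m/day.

Hydraulic gradient i = (243.71 − 233.34) / 1980 = 10.37 / 1980 = 0.005237.
Darcy flux q = K · i = 19.20 × 0.005237 = 0.1006 m/day.
Seepage velocity v = q / n_e = 0.1006 / 0.05 = 2.011 m/day.

2.01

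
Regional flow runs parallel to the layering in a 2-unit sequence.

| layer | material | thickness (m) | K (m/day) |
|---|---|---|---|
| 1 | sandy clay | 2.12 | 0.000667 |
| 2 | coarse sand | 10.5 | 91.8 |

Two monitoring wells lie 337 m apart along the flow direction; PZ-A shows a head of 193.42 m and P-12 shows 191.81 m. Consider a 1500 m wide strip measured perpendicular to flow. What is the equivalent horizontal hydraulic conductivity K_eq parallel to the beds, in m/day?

Flow is parallel to layering, so each bed carries its own Darcy discharge and the transmissivities add.
Σ(K_i·b_i) = 0.000667×2.12 + 91.8×10.5 = 963.9 m²/day.
Total thickness b = 12.62 m, so K_eq = Σ(K_i·b_i)/b = 76.38 m/day.

76.4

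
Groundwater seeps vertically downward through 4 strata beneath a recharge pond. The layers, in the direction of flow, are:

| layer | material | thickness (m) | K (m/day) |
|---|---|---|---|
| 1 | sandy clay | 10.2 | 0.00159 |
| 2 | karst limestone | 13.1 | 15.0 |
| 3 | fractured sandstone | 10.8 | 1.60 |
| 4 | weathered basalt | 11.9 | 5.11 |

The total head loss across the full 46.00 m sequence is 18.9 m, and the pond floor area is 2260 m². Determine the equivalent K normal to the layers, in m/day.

Flow is perpendicular to layering, so the layers act in series and the equivalent K is the thickness-weighted harmonic mean.
Total thickness L = 10.2 + 13.1 + 10.8 + 11.9 = 46.00 m.
Σ(b_i/K_i) = 10.2/0.00159 + 13.1/15.0 + 10.8/1.60 + 11.9/5.11 = 6425 d.
K_eq = L / Σ(b_i/K_i) = 46.00 / 6425 = 0.007159 m/day.

0.00716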